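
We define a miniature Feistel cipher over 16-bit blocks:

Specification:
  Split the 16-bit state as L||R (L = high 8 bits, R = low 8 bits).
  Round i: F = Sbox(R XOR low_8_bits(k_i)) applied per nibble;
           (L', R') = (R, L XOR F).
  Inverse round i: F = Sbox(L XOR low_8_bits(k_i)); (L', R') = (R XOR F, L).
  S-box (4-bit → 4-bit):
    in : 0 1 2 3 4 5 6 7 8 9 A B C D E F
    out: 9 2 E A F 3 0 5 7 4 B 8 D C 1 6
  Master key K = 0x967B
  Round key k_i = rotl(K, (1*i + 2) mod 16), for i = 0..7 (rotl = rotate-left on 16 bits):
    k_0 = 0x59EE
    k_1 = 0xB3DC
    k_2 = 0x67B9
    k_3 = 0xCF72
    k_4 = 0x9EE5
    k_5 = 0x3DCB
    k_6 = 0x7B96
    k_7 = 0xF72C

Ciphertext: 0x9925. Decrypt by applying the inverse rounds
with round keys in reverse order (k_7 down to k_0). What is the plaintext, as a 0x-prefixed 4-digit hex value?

0x33B1

s_0 = ciphertext = 0x9925
s_1 = InvRound(s_0, k_7) = 0xA699
s_2 = InvRound(s_1, k_6) = 0x30A6
s_3 = InvRound(s_2, k_5) = 0xCE30
s_4 = InvRound(s_3, k_4) = 0xD8CE
s_5 = InvRound(s_4, k_3) = 0x75D8
s_6 = InvRound(s_5, k_2) = 0x0575
s_7 = InvRound(s_6, k_1) = 0xB105
s_8 = InvRound(s_7, k_0) = 0x33B1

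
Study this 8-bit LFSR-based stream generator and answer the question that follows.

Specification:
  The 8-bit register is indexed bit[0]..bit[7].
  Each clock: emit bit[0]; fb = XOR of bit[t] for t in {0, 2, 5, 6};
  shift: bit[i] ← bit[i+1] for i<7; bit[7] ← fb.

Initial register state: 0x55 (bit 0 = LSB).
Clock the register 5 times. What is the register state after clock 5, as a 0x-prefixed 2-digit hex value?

0x3A

reg_0 = 0x55
clock 1: out=1, reg = 0xAA
clock 2: out=0, reg = 0xD5
clock 3: out=1, reg = 0xEA
clock 4: out=0, reg = 0x75
clock 5: out=1, reg = 0x3A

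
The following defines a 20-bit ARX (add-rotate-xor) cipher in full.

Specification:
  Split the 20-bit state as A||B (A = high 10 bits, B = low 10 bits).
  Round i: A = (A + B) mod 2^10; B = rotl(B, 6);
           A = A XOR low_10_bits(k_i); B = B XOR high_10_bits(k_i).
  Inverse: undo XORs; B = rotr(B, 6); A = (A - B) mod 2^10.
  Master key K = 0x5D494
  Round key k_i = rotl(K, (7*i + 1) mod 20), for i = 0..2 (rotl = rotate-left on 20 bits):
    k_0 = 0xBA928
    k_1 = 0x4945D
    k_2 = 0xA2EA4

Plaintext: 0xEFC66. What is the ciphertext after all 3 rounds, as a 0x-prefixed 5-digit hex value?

0x24E6A

s_0 = plaintext = 0xEFC66
s_1 = Round(s_0, k_0) = 0x4376C
s_2 = Round(s_1, k_1) = 0x09213
s_3 = Round(s_2, k_2) = 0x24E6A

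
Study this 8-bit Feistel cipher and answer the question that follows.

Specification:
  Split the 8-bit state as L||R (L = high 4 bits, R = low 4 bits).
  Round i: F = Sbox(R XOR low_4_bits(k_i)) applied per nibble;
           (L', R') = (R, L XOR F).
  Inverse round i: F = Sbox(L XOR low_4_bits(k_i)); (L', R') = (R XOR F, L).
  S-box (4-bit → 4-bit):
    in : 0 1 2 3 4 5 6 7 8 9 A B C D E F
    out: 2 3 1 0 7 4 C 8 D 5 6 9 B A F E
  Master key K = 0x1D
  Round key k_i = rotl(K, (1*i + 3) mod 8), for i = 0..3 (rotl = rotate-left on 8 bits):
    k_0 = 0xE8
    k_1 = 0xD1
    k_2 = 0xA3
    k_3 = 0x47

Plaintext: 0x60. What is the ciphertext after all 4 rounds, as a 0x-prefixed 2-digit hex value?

s_0 = plaintext = 0x60
s_1 = Round(s_0, k_0) = 0x0B
s_2 = Round(s_1, k_1) = 0xB6
s_3 = Round(s_2, k_2) = 0x6F
s_4 = Round(s_3, k_3) = 0xFB

0xFB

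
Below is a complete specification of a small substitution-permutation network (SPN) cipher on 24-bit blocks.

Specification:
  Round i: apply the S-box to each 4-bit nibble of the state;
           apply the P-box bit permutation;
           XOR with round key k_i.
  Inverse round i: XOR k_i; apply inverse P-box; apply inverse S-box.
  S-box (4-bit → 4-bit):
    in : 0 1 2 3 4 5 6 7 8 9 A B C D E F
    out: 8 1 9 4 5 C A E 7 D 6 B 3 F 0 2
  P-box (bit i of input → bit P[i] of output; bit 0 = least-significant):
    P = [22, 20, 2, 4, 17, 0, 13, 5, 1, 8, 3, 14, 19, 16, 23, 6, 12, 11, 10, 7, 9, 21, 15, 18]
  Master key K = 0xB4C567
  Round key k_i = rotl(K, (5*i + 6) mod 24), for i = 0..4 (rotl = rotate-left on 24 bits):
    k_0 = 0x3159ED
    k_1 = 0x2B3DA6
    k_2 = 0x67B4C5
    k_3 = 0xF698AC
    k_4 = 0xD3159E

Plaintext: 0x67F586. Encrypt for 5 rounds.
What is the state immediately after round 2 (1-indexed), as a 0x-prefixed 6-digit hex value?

0xEF550B

s_0 = plaintext = 0x67F586
s_1 = Round(s_0, k_0) = 0x063574
s_2 = Round(s_1, k_1) = 0xEF550B
s_3 = Round(s_2, k_2) = 0xB7FCBD
s_4 = Round(s_3, k_3) = 0x81971B
s_5 = Round(s_4, k_4) = 0x29C6C6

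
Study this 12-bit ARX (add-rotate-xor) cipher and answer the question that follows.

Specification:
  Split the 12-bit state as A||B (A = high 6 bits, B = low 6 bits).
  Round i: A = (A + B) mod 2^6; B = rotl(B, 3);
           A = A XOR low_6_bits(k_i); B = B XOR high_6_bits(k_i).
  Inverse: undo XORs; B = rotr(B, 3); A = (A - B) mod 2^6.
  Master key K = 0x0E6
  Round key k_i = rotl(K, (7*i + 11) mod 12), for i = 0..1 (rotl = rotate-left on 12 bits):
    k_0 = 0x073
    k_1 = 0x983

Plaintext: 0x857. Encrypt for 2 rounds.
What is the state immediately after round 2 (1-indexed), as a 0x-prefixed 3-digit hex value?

s_0 = plaintext = 0x857
s_1 = Round(s_0, k_0) = 0x2FB
s_2 = Round(s_1, k_1) = 0x179

0x179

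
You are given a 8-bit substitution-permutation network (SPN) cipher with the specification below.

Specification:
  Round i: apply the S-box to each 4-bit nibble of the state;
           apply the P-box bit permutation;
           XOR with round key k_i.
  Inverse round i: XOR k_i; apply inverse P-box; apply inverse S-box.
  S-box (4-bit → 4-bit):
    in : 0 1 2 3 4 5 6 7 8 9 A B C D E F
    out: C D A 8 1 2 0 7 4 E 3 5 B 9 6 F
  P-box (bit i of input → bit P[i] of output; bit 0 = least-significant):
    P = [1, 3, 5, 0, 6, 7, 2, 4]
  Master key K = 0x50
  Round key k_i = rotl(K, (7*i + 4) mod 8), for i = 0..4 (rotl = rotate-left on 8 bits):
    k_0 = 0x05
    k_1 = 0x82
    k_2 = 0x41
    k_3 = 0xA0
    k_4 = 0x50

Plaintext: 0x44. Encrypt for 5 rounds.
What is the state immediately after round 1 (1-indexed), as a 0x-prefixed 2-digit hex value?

0x47

s_0 = plaintext = 0x44
s_1 = Round(s_0, k_0) = 0x47
s_2 = Round(s_1, k_1) = 0xE8
s_3 = Round(s_2, k_2) = 0xE5
s_4 = Round(s_3, k_3) = 0x2C
s_5 = Round(s_4, k_4) = 0xCB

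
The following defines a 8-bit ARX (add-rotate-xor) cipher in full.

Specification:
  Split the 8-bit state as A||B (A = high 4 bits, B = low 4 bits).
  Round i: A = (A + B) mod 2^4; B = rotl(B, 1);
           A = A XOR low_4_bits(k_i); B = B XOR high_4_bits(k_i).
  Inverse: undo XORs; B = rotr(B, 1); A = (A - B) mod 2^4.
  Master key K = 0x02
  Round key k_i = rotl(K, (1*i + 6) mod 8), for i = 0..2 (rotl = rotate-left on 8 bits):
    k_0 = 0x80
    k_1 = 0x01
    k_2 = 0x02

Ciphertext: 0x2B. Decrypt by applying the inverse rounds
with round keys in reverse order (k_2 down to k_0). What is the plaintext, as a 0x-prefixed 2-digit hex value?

s_0 = ciphertext = 0x2B
s_1 = InvRound(s_0, k_2) = 0x3D
s_2 = InvRound(s_1, k_1) = 0x4E
s_3 = InvRound(s_2, k_0) = 0x13

0x13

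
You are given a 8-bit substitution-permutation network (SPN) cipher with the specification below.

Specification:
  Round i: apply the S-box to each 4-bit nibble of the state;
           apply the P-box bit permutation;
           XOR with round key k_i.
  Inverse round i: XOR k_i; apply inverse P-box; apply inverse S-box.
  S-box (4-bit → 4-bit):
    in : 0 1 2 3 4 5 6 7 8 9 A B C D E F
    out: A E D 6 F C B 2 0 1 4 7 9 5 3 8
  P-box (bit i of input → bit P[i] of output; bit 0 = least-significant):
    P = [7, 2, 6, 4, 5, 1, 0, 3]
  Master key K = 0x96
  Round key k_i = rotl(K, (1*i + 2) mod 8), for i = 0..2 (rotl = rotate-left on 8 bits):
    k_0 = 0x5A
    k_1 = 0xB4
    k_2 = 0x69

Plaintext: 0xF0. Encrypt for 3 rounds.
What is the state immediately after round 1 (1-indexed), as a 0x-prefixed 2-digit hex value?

s_0 = plaintext = 0xF0
s_1 = Round(s_0, k_0) = 0x46
s_2 = Round(s_1, k_1) = 0x0B
s_3 = Round(s_2, k_2) = 0xA7

0x46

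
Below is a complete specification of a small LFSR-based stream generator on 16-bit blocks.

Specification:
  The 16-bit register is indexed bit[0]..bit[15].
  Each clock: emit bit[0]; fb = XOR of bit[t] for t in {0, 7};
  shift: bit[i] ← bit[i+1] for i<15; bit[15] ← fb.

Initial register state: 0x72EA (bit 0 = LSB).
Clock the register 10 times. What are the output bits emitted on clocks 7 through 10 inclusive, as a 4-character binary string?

reg_0 = 0x72EA
clock 1: out=0, reg = 0xB975
clock 2: out=1, reg = 0xDCBA
clock 3: out=0, reg = 0xEE5D
clock 4: out=1, reg = 0xF72E
clock 5: out=0, reg = 0x7B97
clock 6: out=1, reg = 0x3DCB
clock 7: out=1, reg = 0x1EE5
clock 8: out=1, reg = 0x0F72
clock 9: out=0, reg = 0x07B9
clock 10: out=1, reg = 0x03DC

1101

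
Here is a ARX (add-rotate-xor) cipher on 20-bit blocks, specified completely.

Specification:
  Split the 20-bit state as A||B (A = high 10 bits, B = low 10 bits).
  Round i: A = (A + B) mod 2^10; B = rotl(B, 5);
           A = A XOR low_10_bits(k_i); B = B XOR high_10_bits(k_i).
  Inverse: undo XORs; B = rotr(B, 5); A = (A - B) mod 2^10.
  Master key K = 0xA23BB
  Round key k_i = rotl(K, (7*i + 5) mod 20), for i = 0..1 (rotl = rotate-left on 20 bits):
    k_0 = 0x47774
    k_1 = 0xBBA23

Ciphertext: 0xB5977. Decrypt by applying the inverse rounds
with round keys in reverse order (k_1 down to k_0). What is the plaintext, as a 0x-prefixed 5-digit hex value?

s_0 = ciphertext = 0xB5977
s_1 = InvRound(s_0, k_1) = 0x6E73C
s_2 = InvRound(s_1, k_0) = 0xA7031

0xA7031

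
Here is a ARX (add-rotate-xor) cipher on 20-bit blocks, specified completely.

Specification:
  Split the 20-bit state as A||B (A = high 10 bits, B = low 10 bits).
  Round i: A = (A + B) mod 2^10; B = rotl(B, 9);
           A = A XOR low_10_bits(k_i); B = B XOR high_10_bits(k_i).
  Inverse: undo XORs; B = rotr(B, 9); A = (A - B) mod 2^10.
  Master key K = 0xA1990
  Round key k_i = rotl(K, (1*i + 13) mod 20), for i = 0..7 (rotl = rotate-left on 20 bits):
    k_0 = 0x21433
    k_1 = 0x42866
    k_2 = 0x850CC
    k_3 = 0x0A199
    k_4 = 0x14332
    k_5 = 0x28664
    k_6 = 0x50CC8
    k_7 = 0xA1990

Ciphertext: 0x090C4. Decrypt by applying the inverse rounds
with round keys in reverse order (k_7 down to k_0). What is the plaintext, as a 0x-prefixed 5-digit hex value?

0xE8677

s_0 = ciphertext = 0x090C4
s_1 = InvRound(s_0, k_7) = 0x4BC85
s_2 = InvRound(s_1, k_6) = 0x96F8C
s_3 = InvRound(s_2, k_5) = 0x7925B
s_4 = InvRound(s_3, k_4) = 0xAFC17
s_5 = InvRound(s_4, k_3) = 0xAA07E
s_6 = InvRound(s_5, k_2) = 0x63CD5
s_7 = InvRound(s_6, k_1) = 0x8AFBE
s_8 = InvRound(s_7, k_0) = 0xE8677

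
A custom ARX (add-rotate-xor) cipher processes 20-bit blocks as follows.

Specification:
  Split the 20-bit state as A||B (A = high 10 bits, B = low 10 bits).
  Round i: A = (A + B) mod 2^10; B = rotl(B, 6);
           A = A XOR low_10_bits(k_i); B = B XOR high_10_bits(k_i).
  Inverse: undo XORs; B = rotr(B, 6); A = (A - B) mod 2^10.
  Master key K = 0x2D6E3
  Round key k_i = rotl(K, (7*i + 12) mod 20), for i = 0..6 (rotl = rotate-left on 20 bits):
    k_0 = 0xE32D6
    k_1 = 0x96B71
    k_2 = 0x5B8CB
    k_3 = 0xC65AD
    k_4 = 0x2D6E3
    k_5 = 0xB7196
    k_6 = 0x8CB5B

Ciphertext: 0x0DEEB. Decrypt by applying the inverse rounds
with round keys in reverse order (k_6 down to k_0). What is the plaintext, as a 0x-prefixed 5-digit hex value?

0x7C5D8

s_0 = ciphertext = 0x0DEEB
s_1 = InvRound(s_0, k_6) = 0x76593
s_2 = InvRound(s_1, k_5) = 0xD48FD
s_3 = InvRound(s_2, k_4) = 0x4C081
s_4 = InvRound(s_3, k_3) = 0xC3D8E
s_5 = InvRound(s_4, k_2) = 0x70603
s_6 = InvRound(s_5, k_1) = 0x47D91
s_7 = InvRound(s_6, k_0) = 0x7C5D8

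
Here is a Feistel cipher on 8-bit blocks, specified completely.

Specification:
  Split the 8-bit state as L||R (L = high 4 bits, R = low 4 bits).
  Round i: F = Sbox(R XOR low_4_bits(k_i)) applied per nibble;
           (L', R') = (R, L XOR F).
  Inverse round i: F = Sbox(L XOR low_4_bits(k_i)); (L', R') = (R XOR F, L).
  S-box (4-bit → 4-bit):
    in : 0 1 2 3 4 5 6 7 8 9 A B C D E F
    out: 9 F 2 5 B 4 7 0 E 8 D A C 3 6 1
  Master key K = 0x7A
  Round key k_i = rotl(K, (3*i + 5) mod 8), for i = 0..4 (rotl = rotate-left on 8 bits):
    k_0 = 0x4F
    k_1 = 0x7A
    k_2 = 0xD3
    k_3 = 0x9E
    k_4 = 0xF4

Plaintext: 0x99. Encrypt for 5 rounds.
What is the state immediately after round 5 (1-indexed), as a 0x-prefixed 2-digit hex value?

s_0 = plaintext = 0x99
s_1 = Round(s_0, k_0) = 0x9E
s_2 = Round(s_1, k_1) = 0xE2
s_3 = Round(s_2, k_2) = 0x21
s_4 = Round(s_3, k_3) = 0x13
s_5 = Round(s_4, k_4) = 0x31

0x31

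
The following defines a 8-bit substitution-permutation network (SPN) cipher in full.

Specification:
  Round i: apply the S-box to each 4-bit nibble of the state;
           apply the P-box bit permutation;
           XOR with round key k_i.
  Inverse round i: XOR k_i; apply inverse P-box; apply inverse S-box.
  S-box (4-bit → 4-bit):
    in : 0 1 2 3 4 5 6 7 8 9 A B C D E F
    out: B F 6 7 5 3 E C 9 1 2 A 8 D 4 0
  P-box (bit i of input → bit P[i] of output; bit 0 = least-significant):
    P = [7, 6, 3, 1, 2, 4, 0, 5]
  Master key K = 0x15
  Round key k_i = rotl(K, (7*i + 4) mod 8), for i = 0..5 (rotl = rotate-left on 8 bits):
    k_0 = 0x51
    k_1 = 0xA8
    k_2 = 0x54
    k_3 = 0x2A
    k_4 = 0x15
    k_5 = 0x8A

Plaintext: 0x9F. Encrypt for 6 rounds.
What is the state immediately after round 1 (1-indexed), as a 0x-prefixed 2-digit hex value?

0x55

s_0 = plaintext = 0x9F
s_1 = Round(s_0, k_0) = 0x55
s_2 = Round(s_1, k_1) = 0x7C
s_3 = Round(s_2, k_2) = 0x77
s_4 = Round(s_3, k_3) = 0x01
s_5 = Round(s_4, k_4) = 0xEB
s_6 = Round(s_5, k_5) = 0xC9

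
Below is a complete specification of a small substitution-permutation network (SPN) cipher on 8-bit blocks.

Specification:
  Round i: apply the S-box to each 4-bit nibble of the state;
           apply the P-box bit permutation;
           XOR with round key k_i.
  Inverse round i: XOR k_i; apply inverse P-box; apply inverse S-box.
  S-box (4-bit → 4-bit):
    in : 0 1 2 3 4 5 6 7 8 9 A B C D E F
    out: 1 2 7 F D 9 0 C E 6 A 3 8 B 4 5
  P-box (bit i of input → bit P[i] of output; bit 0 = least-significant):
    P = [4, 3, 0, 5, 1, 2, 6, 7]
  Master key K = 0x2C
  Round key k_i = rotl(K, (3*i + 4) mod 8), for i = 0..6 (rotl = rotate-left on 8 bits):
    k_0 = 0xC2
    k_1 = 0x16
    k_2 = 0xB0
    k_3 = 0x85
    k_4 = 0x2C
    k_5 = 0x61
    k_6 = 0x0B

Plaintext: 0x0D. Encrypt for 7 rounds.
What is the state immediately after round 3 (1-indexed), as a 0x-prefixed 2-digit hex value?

s_0 = plaintext = 0x0D
s_1 = Round(s_0, k_0) = 0xF8
s_2 = Round(s_1, k_1) = 0x7D
s_3 = Round(s_2, k_2) = 0x48
s_4 = Round(s_3, k_3) = 0x6E
s_5 = Round(s_4, k_4) = 0x2D
s_6 = Round(s_5, k_5) = 0x1F
s_7 = Round(s_6, k_6) = 0x1E

0x48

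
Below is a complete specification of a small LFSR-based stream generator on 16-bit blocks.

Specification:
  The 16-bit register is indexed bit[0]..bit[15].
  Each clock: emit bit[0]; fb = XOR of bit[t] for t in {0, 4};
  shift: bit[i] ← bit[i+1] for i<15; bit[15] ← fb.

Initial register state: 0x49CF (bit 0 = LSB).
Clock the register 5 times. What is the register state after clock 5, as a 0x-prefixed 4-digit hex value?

0x9A4E

reg_0 = 0x49CF
clock 1: out=1, reg = 0xA4E7
clock 2: out=1, reg = 0xD273
clock 3: out=1, reg = 0x6939
clock 4: out=1, reg = 0x349C
clock 5: out=0, reg = 0x9A4E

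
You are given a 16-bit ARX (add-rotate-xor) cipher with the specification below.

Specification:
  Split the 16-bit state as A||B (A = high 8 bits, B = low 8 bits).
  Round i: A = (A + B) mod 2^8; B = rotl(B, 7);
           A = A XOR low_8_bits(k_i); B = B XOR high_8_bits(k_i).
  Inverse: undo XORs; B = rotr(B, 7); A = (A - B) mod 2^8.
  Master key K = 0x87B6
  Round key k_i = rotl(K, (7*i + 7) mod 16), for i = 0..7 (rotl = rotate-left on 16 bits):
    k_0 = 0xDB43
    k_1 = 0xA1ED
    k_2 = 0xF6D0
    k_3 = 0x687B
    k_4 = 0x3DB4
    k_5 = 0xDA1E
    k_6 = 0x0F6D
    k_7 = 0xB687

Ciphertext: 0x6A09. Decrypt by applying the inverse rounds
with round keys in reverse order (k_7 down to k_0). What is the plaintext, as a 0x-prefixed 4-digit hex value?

s_0 = ciphertext = 0x6A09
s_1 = InvRound(s_0, k_7) = 0x6E7F
s_2 = InvRound(s_1, k_6) = 0x23E0
s_3 = InvRound(s_2, k_5) = 0xC974
s_4 = InvRound(s_3, k_4) = 0xEB92
s_5 = InvRound(s_4, k_3) = 0x9BF5
s_6 = InvRound(s_5, k_2) = 0x4506
s_7 = InvRound(s_6, k_1) = 0x594F
s_8 = InvRound(s_7, k_0) = 0xF129

0xF129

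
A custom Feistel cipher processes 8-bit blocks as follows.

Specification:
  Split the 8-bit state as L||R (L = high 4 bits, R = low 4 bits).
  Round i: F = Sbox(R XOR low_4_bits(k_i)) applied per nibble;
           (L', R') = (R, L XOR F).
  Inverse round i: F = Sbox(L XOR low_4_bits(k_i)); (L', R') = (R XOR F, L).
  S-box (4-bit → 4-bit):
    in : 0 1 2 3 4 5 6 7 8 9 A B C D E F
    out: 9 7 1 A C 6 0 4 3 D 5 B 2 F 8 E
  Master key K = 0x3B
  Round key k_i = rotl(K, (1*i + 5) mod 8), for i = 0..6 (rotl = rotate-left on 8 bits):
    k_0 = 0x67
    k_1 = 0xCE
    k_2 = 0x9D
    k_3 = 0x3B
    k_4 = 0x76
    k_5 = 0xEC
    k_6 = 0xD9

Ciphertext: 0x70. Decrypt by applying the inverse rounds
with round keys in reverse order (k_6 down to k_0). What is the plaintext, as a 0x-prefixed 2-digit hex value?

0x8F

s_0 = ciphertext = 0x70
s_1 = InvRound(s_0, k_6) = 0x87
s_2 = InvRound(s_1, k_5) = 0xB8
s_3 = InvRound(s_2, k_4) = 0x7B
s_4 = InvRound(s_3, k_3) = 0x97
s_5 = InvRound(s_4, k_2) = 0xB9
s_6 = InvRound(s_5, k_1) = 0xFB
s_7 = InvRound(s_6, k_0) = 0x8F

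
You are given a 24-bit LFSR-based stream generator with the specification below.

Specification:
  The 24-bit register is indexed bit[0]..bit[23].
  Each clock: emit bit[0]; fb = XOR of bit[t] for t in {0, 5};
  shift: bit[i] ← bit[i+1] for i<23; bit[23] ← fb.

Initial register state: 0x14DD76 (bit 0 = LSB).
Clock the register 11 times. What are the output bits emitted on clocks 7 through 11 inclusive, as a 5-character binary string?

10101

reg_0 = 0x14DD76
clock 1: out=0, reg = 0x8A6EBB
clock 2: out=1, reg = 0x45375D
clock 3: out=1, reg = 0xA29BAE
clock 4: out=0, reg = 0xD14DD7
clock 5: out=1, reg = 0xE8A6EB
clock 6: out=1, reg = 0x745375
clock 7: out=1, reg = 0x3A29BA
clock 8: out=0, reg = 0x9D14DD
clock 9: out=1, reg = 0xCE8A6E
clock 10: out=0, reg = 0xE74537
clock 11: out=1, reg = 0x73A29B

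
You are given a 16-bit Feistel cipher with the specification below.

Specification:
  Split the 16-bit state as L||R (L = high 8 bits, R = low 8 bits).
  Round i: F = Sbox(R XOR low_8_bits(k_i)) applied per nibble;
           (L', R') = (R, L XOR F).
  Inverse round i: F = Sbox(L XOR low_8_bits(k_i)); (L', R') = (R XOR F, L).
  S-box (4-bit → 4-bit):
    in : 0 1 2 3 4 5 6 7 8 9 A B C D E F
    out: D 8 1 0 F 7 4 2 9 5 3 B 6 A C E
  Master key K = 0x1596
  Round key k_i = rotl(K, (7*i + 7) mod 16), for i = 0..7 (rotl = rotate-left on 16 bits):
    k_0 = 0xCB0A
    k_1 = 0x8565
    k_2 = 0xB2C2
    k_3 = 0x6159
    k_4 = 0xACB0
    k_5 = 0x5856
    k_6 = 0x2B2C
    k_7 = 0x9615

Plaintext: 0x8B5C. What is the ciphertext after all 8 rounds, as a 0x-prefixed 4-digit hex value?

0xE8C7

s_0 = plaintext = 0x8B5C
s_1 = Round(s_0, k_0) = 0x5CFF
s_2 = Round(s_1, k_1) = 0xFF0F
s_3 = Round(s_2, k_2) = 0x0F95
s_4 = Round(s_3, k_3) = 0x9569
s_5 = Round(s_4, k_4) = 0x6930
s_6 = Round(s_5, k_5) = 0x302D
s_7 = Round(s_6, k_6) = 0x2DE8
s_8 = Round(s_7, k_7) = 0xE8C7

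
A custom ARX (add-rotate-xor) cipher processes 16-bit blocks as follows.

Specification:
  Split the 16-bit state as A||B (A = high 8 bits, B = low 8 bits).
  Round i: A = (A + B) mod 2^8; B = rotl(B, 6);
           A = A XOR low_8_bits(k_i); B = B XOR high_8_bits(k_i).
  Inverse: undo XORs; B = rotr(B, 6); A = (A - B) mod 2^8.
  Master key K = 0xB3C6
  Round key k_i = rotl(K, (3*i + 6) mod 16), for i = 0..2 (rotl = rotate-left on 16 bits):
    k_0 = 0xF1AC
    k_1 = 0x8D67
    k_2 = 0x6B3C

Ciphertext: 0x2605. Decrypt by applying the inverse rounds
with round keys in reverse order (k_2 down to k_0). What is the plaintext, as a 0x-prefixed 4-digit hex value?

s_0 = ciphertext = 0x2605
s_1 = InvRound(s_0, k_2) = 0x61B9
s_2 = InvRound(s_1, k_1) = 0x36D0
s_3 = InvRound(s_2, k_0) = 0x1684

0x1684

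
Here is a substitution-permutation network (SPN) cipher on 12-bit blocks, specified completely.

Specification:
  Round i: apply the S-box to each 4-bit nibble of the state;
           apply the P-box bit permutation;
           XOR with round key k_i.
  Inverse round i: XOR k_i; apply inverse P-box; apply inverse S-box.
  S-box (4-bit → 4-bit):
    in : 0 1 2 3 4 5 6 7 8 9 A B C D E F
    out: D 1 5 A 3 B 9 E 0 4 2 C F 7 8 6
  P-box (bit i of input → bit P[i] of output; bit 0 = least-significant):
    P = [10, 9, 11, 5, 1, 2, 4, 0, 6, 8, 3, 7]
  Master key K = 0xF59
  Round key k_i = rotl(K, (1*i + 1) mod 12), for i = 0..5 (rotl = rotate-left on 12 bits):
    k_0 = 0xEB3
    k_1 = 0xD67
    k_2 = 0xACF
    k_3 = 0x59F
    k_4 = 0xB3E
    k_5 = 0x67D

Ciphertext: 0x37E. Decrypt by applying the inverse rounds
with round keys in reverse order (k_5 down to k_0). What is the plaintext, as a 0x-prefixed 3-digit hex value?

0xADE

s_0 = ciphertext = 0x37E
s_1 = InvRound(s_0, k_5) = 0xA61
s_2 = InvRound(s_1, k_4) = 0xDC8
s_3 = InvRound(s_2, k_3) = 0x1C9
s_4 = InvRound(s_3, k_2) = 0xA4F
s_5 = InvRound(s_4, k_1) = 0xF85
s_6 = InvRound(s_5, k_0) = 0xADE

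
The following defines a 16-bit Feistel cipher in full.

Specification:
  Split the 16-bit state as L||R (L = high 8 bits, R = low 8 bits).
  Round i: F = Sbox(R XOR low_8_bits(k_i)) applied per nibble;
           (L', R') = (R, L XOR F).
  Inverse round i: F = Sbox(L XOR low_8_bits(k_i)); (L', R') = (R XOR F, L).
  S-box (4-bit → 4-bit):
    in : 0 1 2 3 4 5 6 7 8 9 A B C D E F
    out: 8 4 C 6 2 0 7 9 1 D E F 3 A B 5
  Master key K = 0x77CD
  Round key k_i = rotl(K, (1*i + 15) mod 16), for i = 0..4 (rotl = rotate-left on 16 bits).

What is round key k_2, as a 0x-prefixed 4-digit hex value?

K = 0x77CD
k_0 = rotl(K, (1*0+15) mod 16) = rotl(K, 15) = 0xBBE6
k_1 = rotl(K, (1*1+15) mod 16) = rotl(K, 0) = 0x77CD
k_2 = rotl(K, (1*2+15) mod 16) = rotl(K, 1) = 0xEF9A

0xEF9A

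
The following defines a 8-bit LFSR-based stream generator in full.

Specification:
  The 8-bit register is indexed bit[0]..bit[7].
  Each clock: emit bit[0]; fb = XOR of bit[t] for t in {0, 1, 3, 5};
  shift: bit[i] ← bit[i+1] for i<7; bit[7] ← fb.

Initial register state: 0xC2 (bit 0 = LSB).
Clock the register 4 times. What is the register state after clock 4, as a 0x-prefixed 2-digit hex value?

0x5C

reg_0 = 0xC2
clock 1: out=0, reg = 0xE1
clock 2: out=1, reg = 0x70
clock 3: out=0, reg = 0xB8
clock 4: out=0, reg = 0x5C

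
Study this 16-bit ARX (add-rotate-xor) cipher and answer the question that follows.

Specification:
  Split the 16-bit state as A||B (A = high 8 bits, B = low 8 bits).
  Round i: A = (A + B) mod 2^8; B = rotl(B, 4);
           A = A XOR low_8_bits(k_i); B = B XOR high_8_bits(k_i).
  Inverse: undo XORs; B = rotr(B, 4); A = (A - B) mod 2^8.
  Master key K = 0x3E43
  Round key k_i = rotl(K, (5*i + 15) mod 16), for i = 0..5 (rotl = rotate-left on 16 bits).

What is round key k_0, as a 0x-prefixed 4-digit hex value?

K = 0x3E43
k_0 = rotl(K, (5*0+15) mod 16) = rotl(K, 15) = 0x9F21

0x9F21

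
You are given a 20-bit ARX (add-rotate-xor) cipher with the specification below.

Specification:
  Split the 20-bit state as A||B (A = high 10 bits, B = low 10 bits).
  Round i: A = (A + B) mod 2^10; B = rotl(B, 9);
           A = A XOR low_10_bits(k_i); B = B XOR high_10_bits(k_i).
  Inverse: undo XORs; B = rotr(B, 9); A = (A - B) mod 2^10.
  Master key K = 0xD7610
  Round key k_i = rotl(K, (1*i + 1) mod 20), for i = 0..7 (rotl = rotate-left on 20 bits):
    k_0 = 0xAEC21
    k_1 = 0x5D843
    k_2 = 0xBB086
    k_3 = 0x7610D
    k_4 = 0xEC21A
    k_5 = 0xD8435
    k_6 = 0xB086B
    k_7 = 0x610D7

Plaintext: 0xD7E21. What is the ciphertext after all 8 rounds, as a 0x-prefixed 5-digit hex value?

0x7D0FF

s_0 = plaintext = 0xD7E21
s_1 = Round(s_0, k_0) = 0x685AB
s_2 = Round(s_1, k_1) = 0xC3FA3
s_3 = Round(s_2, k_2) = 0x8D13D
s_4 = Round(s_3, k_3) = 0x9F346
s_5 = Round(s_4, k_4) = 0xF6213
s_6 = Round(s_5, k_5) = 0x77868
s_7 = Round(s_6, k_6) = 0x8B6F6
s_8 = Round(s_7, k_7) = 0x7D0FF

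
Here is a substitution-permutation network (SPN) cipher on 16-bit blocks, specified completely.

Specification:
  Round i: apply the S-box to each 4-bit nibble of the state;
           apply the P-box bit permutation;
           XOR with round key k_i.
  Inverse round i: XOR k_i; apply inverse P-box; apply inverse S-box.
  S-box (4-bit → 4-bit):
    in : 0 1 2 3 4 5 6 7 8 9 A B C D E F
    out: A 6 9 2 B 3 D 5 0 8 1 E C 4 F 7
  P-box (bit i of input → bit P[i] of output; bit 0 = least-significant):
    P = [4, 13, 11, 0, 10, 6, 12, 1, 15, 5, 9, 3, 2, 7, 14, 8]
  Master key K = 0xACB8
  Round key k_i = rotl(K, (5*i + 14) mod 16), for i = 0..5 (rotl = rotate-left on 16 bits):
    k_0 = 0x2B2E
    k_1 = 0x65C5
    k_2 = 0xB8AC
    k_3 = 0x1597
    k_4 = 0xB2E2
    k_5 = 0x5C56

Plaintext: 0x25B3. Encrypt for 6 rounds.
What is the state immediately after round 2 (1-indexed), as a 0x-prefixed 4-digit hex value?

s_0 = plaintext = 0x25B3
s_1 = Round(s_0, k_0) = 0x9A48
s_2 = Round(s_1, k_1) = 0xE087
s_3 = Round(s_2, k_2) = 0xF110
s_4 = Round(s_3, k_3) = 0x6772
s_5 = Round(s_4, k_4) = 0x65F7
s_6 = Round(s_5, k_5) = 0x8122

0xE087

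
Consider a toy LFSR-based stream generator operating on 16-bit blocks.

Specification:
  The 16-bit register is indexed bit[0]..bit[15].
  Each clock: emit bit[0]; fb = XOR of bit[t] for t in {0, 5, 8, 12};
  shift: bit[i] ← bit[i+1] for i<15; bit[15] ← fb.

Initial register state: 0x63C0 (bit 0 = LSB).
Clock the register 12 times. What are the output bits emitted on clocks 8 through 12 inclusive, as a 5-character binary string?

11100

reg_0 = 0x63C0
clock 1: out=0, reg = 0xB1E0
clock 2: out=0, reg = 0xD8F0
clock 3: out=0, reg = 0x6C78
clock 4: out=0, reg = 0xB63C
clock 5: out=0, reg = 0x5B1E
clock 6: out=0, reg = 0x2D8F
clock 7: out=1, reg = 0x16C7
clock 8: out=1, reg = 0x0B63
clock 9: out=1, reg = 0x85B1
clock 10: out=1, reg = 0xC2D8
clock 11: out=0, reg = 0x616C
clock 12: out=0, reg = 0x30B6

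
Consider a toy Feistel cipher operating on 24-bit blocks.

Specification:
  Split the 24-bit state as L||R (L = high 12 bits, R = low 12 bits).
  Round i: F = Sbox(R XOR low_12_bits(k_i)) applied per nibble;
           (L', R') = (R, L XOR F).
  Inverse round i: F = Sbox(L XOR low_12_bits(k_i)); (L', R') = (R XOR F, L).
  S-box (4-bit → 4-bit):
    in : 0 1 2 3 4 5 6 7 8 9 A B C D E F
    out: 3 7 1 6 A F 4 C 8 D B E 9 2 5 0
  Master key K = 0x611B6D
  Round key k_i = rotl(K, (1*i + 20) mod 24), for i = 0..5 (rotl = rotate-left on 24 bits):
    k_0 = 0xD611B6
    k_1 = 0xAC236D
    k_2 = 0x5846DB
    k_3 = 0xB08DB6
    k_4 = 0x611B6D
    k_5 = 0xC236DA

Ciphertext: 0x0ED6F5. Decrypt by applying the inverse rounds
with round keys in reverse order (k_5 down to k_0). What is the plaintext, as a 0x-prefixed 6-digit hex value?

0x6D4021

s_0 = ciphertext = 0x0ED6F5
s_1 = InvRound(s_0, k_5) = 0x2990ED
s_2 = InvRound(s_1, k_4) = 0xDE7299
s_3 = InvRound(s_2, k_3) = 0x16EDE7
s_4 = InvRound(s_3, k_2) = 0x10816E
s_5 = InvRound(s_4, k_1) = 0x021108
s_6 = InvRound(s_5, k_0) = 0x6D4021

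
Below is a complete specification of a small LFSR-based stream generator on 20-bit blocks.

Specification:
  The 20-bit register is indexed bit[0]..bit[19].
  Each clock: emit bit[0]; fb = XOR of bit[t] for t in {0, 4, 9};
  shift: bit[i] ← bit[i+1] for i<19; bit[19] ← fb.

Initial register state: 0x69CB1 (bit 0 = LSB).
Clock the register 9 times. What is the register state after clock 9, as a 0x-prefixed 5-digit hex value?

reg_0 = 0x69CB1
clock 1: out=1, reg = 0x34E58
clock 2: out=0, reg = 0x1A72C
clock 3: out=0, reg = 0x8D396
clock 4: out=0, reg = 0x469CB
clock 5: out=1, reg = 0xA34E5
clock 6: out=1, reg = 0xD1A72
clock 7: out=0, reg = 0x68D39
clock 8: out=1, reg = 0x3469C
clock 9: out=0, reg = 0x1A34E

0x1A34E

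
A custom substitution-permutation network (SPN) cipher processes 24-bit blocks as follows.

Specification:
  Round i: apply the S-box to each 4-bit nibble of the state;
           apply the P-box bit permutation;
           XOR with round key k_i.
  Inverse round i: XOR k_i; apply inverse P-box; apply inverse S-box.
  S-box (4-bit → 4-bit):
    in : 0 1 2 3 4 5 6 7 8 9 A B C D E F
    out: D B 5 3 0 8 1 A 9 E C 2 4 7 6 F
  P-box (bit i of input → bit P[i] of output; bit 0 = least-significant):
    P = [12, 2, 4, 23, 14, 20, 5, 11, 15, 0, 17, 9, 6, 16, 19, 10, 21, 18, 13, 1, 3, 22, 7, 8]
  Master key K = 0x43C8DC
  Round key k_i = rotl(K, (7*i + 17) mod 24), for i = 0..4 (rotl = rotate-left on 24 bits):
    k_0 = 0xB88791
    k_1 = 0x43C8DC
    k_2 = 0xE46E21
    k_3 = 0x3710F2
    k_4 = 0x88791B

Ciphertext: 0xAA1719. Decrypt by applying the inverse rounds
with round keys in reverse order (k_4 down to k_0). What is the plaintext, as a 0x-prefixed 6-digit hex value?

0x6C1F34

s_0 = ciphertext = 0xAA1719
s_1 = InvRound(s_0, k_4) = 0x405A84
s_2 = InvRound(s_1, k_3) = 0xB13AFE
s_3 = InvRound(s_2, k_2) = 0xD71B3D
s_4 = InvRound(s_3, k_1) = 0xAB61D8
s_5 = InvRound(s_4, k_0) = 0x6C1F34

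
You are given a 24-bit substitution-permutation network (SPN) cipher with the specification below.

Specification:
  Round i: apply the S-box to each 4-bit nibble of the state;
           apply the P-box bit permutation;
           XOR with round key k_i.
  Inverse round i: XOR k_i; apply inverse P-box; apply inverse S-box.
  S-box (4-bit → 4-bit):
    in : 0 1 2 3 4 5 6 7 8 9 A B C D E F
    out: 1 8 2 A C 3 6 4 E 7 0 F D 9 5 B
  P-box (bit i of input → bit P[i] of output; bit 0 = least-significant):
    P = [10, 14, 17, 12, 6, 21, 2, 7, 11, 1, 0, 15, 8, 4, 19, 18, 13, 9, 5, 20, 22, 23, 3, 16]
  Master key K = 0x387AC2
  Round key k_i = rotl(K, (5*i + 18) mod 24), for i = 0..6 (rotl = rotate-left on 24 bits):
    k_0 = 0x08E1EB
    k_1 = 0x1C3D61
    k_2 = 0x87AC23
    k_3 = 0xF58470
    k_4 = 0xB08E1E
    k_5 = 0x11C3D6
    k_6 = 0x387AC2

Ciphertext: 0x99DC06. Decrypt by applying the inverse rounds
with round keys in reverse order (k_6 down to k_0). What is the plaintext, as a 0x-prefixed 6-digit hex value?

0x2342DC

s_0 = ciphertext = 0x99DC06
s_1 = InvRound(s_0, k_6) = 0x35A1B0
s_2 = InvRound(s_1, k_5) = 0xA91292
s_3 = InvRound(s_2, k_4) = 0x417D4D
s_4 = InvRound(s_3, k_3) = 0x6CFC63
s_5 = InvRound(s_4, k_2) = 0xFA7A58
s_6 = InvRound(s_5, k_1) = 0x96F729
s_7 = InvRound(s_6, k_0) = 0x2342DC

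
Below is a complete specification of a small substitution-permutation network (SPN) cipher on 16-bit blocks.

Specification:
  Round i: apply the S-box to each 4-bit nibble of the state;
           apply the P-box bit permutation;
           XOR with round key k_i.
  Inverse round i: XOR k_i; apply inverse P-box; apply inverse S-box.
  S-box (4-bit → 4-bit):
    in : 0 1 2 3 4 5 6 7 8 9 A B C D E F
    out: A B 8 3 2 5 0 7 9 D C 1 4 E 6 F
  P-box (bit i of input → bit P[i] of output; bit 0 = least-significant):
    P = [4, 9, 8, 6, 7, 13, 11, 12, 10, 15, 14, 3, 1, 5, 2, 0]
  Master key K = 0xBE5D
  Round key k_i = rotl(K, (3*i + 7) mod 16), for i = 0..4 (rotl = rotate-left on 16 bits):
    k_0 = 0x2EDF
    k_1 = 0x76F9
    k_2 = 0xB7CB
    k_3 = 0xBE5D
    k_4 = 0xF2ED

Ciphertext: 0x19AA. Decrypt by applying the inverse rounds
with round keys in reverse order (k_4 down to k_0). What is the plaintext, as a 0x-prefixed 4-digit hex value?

s_0 = ciphertext = 0x19AA
s_1 = InvRound(s_0, k_4) = 0x9EED
s_2 = InvRound(s_1, k_3) = 0x463B
s_3 = InvRound(s_2, k_2) = 0x4E19
s_4 = InvRound(s_3, k_1) = 0x46F2
s_5 = InvRound(s_4, k_0) = 0xDAE6

0xDAE6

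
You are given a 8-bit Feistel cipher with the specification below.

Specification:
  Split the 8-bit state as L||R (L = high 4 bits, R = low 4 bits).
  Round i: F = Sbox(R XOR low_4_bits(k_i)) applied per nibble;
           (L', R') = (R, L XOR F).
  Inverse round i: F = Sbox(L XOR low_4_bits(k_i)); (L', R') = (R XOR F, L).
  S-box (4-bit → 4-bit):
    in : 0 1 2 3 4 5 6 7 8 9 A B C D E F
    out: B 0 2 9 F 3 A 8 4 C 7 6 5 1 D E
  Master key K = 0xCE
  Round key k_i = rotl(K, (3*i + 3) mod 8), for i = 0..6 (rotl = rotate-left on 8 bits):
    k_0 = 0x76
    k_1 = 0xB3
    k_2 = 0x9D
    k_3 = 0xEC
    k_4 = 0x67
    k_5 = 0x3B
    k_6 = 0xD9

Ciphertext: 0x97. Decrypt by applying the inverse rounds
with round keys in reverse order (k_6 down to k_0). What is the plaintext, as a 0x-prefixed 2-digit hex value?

s_0 = ciphertext = 0x97
s_1 = InvRound(s_0, k_6) = 0xC9
s_2 = InvRound(s_1, k_5) = 0x1C
s_3 = InvRound(s_2, k_4) = 0x61
s_4 = InvRound(s_3, k_3) = 0x66
s_5 = InvRound(s_4, k_2) = 0x06
s_6 = InvRound(s_5, k_1) = 0xF0
s_7 = InvRound(s_6, k_0) = 0xCF

0xCF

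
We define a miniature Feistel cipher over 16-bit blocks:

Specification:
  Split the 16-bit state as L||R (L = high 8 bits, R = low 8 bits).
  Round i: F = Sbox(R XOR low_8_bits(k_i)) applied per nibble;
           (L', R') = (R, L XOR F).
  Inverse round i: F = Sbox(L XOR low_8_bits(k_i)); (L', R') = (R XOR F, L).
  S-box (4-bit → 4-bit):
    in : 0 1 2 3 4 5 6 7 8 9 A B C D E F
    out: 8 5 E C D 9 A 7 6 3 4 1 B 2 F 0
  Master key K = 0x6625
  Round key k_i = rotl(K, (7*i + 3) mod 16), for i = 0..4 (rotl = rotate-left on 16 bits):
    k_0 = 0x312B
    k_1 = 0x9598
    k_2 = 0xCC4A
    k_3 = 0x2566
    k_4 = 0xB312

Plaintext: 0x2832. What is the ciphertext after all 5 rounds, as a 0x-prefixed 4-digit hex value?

s_0 = plaintext = 0x2832
s_1 = Round(s_0, k_0) = 0x327B
s_2 = Round(s_1, k_1) = 0x7BCE
s_3 = Round(s_2, k_2) = 0xCE16
s_4 = Round(s_3, k_3) = 0x16B6
s_5 = Round(s_4, k_4) = 0xB65B

0xB65B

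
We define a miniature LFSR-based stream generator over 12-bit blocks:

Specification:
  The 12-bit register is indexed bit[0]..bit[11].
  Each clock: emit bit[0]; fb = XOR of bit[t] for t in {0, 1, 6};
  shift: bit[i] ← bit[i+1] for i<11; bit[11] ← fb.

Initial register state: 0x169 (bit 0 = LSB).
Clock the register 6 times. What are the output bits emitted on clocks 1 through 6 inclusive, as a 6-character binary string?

100101

reg_0 = 0x169
clock 1: out=1, reg = 0x0B4
clock 2: out=0, reg = 0x05A
clock 3: out=0, reg = 0x02D
clock 4: out=1, reg = 0x816
clock 5: out=0, reg = 0xC0B
clock 6: out=1, reg = 0x605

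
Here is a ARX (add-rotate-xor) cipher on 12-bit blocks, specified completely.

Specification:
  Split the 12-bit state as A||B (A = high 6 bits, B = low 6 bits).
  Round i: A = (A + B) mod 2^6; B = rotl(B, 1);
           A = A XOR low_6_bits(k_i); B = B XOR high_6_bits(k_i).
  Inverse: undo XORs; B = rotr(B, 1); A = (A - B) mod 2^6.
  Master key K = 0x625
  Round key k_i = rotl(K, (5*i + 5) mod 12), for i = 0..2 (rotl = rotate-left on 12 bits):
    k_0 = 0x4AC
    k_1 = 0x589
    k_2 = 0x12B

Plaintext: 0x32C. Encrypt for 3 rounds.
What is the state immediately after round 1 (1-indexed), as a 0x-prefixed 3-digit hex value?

0x50B

s_0 = plaintext = 0x32C
s_1 = Round(s_0, k_0) = 0x50B
s_2 = Round(s_1, k_1) = 0x580
s_3 = Round(s_2, k_2) = 0xF44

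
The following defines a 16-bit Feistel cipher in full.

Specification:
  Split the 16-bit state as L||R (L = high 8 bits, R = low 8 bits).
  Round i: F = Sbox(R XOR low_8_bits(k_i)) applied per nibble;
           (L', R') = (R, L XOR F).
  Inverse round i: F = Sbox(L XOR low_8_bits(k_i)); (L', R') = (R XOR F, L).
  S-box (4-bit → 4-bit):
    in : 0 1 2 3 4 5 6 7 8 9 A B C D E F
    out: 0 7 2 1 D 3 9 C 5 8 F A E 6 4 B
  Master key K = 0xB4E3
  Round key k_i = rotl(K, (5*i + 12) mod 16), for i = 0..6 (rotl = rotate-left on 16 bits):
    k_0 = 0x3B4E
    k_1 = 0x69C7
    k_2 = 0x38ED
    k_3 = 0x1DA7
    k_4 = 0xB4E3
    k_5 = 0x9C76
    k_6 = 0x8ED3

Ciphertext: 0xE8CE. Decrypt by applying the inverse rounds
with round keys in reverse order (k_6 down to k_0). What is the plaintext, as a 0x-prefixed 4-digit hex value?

s_0 = ciphertext = 0xE8CE
s_1 = InvRound(s_0, k_6) = 0xD4E8
s_2 = InvRound(s_1, k_5) = 0x1AD4
s_3 = InvRound(s_2, k_4) = 0x6C1A
s_4 = InvRound(s_3, k_3) = 0xF06C
s_5 = InvRound(s_4, k_2) = 0x1AF0
s_6 = InvRound(s_5, k_1) = 0x961A
s_7 = InvRound(s_6, k_0) = 0x7F96

0x7F96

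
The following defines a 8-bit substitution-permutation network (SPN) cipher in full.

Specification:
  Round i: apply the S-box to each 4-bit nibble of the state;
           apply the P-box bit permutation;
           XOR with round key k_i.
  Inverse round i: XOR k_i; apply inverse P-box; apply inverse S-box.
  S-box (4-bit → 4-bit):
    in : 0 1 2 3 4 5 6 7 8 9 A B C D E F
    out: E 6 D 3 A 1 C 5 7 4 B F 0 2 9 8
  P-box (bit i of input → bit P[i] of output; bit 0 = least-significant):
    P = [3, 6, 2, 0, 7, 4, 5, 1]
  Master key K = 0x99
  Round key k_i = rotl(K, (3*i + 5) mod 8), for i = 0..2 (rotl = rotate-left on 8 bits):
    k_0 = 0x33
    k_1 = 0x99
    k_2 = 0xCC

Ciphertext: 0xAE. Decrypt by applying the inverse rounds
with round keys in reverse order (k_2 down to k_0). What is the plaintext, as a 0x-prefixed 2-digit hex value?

0xBC

s_0 = ciphertext = 0xAE
s_1 = InvRound(s_0, k_2) = 0x6D
s_2 = InvRound(s_1, k_1) = 0x81
s_3 = InvRound(s_2, k_0) = 0xBC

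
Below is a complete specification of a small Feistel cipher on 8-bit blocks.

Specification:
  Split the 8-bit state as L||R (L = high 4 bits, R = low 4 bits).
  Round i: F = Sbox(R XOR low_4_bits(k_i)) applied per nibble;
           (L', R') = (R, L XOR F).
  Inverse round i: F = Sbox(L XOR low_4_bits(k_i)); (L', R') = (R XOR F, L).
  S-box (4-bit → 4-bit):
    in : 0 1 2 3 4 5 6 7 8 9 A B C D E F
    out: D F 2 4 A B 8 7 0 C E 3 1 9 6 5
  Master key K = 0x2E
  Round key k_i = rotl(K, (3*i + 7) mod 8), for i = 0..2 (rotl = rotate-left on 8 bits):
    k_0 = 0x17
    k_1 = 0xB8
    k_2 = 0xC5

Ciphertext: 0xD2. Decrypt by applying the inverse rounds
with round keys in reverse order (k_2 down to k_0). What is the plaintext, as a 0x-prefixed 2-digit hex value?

s_0 = ciphertext = 0xD2
s_1 = InvRound(s_0, k_2) = 0x2D
s_2 = InvRound(s_1, k_1) = 0x32
s_3 = InvRound(s_2, k_0) = 0x83

0x83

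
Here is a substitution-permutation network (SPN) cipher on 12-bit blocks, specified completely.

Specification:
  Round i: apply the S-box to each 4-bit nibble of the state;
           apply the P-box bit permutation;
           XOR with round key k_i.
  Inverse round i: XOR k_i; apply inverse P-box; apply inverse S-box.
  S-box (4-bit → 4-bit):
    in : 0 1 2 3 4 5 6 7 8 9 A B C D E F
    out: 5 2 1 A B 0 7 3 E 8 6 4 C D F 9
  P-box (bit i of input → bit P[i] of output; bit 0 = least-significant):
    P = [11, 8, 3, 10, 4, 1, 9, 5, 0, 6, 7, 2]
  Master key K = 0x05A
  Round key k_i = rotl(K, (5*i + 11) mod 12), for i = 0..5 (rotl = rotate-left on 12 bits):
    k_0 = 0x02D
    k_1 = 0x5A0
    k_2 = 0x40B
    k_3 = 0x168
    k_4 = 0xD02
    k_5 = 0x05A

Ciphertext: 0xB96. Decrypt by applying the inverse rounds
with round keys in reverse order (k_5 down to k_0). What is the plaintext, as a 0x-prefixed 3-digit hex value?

s_0 = ciphertext = 0xB96
s_1 = InvRound(s_0, k_5) = 0x8B6
s_2 = InvRound(s_1, k_4) = 0xCF3
s_3 = InvRound(s_2, k_3) = 0x07E
s_4 = InvRound(s_3, k_2) = 0x4F9
s_5 = InvRound(s_4, k_1) = 0x72A
s_6 = InvRound(s_5, k_0) = 0xFA3

0xFA3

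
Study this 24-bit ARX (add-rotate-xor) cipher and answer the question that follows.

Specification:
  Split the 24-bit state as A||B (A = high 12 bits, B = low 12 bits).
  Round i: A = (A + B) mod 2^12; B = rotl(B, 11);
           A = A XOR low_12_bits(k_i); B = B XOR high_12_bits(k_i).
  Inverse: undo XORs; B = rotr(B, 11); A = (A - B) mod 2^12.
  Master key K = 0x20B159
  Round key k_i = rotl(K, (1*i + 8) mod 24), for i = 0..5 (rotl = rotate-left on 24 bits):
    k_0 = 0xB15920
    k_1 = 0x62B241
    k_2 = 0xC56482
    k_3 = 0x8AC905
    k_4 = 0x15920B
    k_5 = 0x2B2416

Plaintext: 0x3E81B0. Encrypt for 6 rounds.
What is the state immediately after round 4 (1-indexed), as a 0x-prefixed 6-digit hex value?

s_0 = plaintext = 0x3E81B0
s_1 = Round(s_0, k_0) = 0xCB8BCD
s_2 = Round(s_1, k_1) = 0xAC4BCD
s_3 = Round(s_2, k_2) = 0x2131B0
s_4 = Round(s_3, k_3) = 0xAC6874
s_5 = Round(s_4, k_4) = 0x131563
s_6 = Round(s_5, k_5) = 0x282803

0xAC6874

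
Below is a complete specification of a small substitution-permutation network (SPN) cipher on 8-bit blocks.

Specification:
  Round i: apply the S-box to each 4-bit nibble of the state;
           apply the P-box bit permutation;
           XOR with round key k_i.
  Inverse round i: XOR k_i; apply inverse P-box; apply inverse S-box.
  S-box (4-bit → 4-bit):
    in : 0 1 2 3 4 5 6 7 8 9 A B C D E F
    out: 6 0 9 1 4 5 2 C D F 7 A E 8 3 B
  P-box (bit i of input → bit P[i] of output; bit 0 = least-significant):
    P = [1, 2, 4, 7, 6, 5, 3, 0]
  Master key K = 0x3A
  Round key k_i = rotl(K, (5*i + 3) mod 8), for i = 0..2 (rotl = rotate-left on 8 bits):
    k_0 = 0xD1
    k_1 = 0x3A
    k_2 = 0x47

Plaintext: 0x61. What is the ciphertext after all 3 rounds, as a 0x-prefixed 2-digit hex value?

s_0 = plaintext = 0x61
s_1 = Round(s_0, k_0) = 0xF1
s_2 = Round(s_1, k_1) = 0x5B
s_3 = Round(s_2, k_2) = 0x8B

0x8B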